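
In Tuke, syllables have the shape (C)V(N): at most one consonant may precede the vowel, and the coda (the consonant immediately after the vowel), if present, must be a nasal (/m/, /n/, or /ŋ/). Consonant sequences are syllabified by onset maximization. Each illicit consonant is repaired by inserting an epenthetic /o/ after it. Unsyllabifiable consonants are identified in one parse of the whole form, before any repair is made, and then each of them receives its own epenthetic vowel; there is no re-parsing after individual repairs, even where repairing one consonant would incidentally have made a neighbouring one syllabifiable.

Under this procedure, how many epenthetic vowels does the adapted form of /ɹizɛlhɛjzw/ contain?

The unsyllabifiable consonants are /l/, /j/, /z/, /w/; each receives one epenthetic vowel.

4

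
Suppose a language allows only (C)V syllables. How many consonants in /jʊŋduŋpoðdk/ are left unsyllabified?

5

Under (C)V, the unsyllabifiable consonants are /ŋ/, /ŋ/, /ð/, /d/, /k/ (no codas are permitted; onsets are limited to one consonant).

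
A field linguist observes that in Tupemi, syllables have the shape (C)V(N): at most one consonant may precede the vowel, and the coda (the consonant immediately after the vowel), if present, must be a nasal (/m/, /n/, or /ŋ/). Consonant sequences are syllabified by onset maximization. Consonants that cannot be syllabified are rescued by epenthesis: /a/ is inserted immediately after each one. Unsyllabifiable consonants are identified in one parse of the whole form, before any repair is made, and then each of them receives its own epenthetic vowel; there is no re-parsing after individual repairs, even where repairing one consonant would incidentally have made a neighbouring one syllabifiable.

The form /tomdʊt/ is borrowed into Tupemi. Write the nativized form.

tomdʊta

The consonants /t/ cannot be parsed into a legal (C)V(N) syllable (only a nasal (/m/, /n/, or /ŋ/) is licensed in coda position; onsets are limited to one consonant).
Each unlicensed consonant becomes the onset of a new syllable: /t/ → /ta/.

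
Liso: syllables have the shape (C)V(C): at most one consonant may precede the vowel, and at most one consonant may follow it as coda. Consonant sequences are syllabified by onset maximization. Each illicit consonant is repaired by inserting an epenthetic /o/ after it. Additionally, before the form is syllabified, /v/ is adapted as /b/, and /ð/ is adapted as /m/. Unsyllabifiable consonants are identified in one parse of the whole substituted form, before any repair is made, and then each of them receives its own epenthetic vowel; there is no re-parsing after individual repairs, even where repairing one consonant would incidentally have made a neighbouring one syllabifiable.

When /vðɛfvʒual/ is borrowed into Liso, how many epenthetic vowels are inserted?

2

After substitution the input is /bmɛfbʒual/.
The unsyllabifiable consonants are /b/, /b/; each receives one epenthetic vowel.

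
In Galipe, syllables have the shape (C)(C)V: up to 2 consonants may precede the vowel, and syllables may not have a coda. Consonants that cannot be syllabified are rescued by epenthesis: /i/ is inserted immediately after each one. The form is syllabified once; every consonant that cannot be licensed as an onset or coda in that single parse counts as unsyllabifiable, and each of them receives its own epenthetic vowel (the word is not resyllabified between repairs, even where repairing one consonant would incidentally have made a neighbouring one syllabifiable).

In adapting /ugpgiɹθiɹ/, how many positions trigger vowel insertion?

The unsyllabifiable consonants are /g/, /ɹ/; each receives one epenthetic vowel.

2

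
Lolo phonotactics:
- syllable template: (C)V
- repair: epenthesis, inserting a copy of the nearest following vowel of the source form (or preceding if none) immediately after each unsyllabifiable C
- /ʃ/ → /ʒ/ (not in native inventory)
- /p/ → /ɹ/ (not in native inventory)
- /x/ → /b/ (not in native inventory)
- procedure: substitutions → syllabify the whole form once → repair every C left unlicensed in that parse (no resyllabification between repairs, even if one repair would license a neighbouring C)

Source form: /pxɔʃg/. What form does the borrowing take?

Substitution: /p/ → /ɹ/, /x/ → /b/, /ʃ/ → /ʒ/, giving /ɹbɔʒg/.
Syllabifying with onset maximization leaves /ɹ/, /ʒ/, /g/ stranded (no codas are permitted; onsets are limited to one consonant).
Inserting the epenthetic vowel yields /ɹ/ → /ɹɔ/, /ʒ/ → /ʒɔ/, /g/ → /gɔ/.

ɹɔbɔʒɔgɔ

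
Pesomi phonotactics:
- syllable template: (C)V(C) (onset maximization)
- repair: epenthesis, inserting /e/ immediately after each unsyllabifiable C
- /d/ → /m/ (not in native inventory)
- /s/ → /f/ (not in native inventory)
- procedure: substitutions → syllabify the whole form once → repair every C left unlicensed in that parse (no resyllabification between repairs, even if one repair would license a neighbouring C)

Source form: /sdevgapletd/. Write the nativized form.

femevgapletme

Substitution: /s/ → /f/, /d/ → /m/, giving /fmevgapletm/.
Under (C)V(C), the unsyllabifiable consonants are /f/, /m/ (at most one coda consonant is licensed; onsets are limited to one consonant).
Each unlicensed consonant becomes the onset of a new syllable: /f/ → /fe/, /m/ → /me/.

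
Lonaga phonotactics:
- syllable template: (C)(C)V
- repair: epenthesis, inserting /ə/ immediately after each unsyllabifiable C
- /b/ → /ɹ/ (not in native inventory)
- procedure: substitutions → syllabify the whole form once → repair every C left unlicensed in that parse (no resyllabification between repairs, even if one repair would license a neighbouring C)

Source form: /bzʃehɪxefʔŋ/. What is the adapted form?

ɹəzʃehɪxefəʔəŋə

Substitution: /b/ → /ɹ/, giving /ɹzʃehɪxefʔŋ/.
Syllabifying with onset maximization leaves /ɹ/, /f/, /ʔ/, /ŋ/ stranded (no codas are permitted; onsets may contain at most 2 consonants).
Epenthesis after each stranded consonant: /ɹ/ → /ɹə/, /f/ → /fə/, /ʔ/ → /ʔə/, /ŋ/ → /ŋə/.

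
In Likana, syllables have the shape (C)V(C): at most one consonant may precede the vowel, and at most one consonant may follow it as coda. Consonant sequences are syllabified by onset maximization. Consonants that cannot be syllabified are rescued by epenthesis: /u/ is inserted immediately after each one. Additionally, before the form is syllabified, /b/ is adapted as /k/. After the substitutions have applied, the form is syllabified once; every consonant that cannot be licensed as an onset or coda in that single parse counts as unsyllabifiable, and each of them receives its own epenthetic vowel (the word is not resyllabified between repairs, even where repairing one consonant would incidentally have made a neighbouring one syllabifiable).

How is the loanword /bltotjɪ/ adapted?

kulutotjɪ

Substitution: /b/ → /k/, giving /kltotjɪ/.
Syllabifying with onset maximization leaves /k/, /l/ stranded (at most one coda consonant is licensed; onsets are limited to one consonant).
Inserting the epenthetic vowel yields /k/ → /ku/, /l/ → /lu/.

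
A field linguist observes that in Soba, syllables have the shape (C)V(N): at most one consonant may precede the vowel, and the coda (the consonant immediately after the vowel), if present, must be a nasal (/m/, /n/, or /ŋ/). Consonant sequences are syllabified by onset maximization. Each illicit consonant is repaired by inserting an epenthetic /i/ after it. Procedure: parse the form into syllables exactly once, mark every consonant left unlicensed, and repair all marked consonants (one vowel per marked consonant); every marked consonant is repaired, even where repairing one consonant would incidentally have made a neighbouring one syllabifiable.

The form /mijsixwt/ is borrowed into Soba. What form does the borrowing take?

The consonants /j/, /x/, /w/, /t/ cannot be parsed into a legal (C)V(N) syllable (only a nasal (/m/, /n/, or /ŋ/) is licensed in coda position; onsets are limited to one consonant).
Epenthesis after each stranded consonant: /j/ → /ji/, /x/ → /xi/, /w/ → /wi/, /t/ → /ti/.

mijisixiwiti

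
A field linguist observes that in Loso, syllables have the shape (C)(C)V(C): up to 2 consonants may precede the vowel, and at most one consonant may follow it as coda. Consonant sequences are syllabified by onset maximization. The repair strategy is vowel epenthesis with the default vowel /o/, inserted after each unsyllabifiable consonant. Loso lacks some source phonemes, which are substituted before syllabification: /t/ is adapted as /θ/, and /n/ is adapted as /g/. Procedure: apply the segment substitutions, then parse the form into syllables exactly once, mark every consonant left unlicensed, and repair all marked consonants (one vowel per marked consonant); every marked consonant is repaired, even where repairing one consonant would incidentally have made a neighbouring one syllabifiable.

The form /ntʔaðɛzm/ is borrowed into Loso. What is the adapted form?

goθʔaðɛzmo

Substitution: /n/ → /g/, /t/ → /θ/, giving /gθʔaðɛzm/.
Under (C)(C)V(C), the unsyllabifiable consonants are /g/, /m/ (at most one coda consonant is licensed; onsets may contain at most 2 consonants).
Each unlicensed consonant becomes the onset of a new syllable: /g/ → /go/, /m/ → /mo/.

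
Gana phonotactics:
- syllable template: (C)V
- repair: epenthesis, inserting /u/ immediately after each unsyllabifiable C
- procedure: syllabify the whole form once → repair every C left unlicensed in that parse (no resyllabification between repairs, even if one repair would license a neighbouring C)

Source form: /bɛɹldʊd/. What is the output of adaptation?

bɛɹuludʊdu

Syllabifying with onset maximization leaves /ɹ/, /l/, /d/ stranded (no codas are permitted; onsets are limited to one consonant).
Each unlicensed consonant becomes the onset of a new syllable: /ɹ/ → /ɹu/, /l/ → /lu/, /d/ → /du/.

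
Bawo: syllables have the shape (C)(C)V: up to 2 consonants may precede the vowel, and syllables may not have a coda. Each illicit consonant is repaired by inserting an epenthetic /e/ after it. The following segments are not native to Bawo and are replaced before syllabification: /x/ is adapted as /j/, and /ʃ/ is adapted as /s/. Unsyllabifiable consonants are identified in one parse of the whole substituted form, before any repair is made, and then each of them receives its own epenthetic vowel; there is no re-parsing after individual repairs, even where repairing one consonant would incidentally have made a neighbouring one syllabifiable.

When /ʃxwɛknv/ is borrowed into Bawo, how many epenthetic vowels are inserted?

4

After substitution the input is /sjwɛknv/.
The unsyllabifiable consonants are /s/, /k/, /n/, /v/; each receives one epenthetic vowel.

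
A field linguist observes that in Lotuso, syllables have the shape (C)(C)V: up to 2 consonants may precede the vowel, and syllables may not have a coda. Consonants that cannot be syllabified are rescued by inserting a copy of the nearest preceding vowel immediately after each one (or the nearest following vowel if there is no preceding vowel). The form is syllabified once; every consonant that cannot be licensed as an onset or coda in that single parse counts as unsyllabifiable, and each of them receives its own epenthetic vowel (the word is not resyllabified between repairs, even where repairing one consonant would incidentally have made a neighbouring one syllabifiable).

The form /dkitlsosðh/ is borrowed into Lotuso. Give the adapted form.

Syllabifying with onset maximization leaves /t/, /s/, /ð/, /h/ stranded (no codas are permitted; onsets may contain at most 2 consonants).
Epenthesis after each stranded consonant: /t/ → /ti/, /s/ → /so/, /ð/ → /ðo/, /h/ → /ho/.

dkitilsosoðoho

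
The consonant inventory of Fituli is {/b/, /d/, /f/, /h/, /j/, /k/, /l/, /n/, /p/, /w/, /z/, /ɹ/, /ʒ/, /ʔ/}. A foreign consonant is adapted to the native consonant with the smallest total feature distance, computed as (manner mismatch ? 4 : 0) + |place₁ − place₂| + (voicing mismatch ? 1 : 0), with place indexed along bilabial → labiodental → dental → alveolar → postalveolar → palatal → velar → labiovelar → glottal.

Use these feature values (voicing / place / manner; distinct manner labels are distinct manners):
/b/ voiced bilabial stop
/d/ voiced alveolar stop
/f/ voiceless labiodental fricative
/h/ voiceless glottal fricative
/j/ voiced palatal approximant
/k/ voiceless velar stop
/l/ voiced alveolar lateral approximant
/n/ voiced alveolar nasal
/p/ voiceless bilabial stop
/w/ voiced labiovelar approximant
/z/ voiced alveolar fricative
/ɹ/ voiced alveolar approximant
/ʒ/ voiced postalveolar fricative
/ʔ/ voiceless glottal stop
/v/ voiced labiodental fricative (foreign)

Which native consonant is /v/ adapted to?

f

/f/ is closest: same manner (fricative), place distance 0 (labiodental→labiodental), voicing differs (+1); total 1. Next closest is /z/ at distance 2.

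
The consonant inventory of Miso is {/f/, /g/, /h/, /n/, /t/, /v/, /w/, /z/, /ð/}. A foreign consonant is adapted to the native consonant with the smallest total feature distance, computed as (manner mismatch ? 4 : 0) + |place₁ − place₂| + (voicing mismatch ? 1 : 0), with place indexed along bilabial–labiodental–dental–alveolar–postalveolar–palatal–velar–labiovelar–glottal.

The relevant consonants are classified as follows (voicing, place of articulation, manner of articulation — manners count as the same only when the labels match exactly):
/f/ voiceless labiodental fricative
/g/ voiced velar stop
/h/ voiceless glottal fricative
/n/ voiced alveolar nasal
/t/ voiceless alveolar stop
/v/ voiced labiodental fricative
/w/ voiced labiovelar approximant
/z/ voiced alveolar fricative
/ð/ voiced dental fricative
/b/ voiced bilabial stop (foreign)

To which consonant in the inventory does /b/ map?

/t/ is closest: same manner (stop), place distance 3 (bilabial→alveolar), voicing differs (+1); total 4. Next closest is /v/ at distance 5.

t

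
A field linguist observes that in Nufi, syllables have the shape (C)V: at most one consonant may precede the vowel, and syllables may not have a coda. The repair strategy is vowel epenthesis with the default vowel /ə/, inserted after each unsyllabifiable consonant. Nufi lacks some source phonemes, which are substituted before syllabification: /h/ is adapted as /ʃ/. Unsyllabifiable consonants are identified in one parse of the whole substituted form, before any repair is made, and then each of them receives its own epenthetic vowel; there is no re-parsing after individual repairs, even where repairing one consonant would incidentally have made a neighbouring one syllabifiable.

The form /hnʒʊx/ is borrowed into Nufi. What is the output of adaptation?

ʃənəʒʊxə

Substitution: /h/ → /ʃ/, giving /ʃnʒʊx/.
Syllabifying with onset maximization leaves /ʃ/, /n/, /x/ stranded (no codas are permitted; onsets are limited to one consonant).
Each unlicensed consonant becomes the onset of a new syllable: /ʃ/ → /ʃə/, /n/ → /nə/, /x/ → /xə/.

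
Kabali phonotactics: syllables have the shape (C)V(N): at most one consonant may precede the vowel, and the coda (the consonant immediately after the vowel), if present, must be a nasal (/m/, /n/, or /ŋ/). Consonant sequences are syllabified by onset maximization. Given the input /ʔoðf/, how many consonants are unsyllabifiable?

Under (C)V(N), the unsyllabifiable consonants are /ð/, /f/ (only a nasal (/m/, /n/, or /ŋ/) is licensed in coda position; onsets are limited to one consonant).

2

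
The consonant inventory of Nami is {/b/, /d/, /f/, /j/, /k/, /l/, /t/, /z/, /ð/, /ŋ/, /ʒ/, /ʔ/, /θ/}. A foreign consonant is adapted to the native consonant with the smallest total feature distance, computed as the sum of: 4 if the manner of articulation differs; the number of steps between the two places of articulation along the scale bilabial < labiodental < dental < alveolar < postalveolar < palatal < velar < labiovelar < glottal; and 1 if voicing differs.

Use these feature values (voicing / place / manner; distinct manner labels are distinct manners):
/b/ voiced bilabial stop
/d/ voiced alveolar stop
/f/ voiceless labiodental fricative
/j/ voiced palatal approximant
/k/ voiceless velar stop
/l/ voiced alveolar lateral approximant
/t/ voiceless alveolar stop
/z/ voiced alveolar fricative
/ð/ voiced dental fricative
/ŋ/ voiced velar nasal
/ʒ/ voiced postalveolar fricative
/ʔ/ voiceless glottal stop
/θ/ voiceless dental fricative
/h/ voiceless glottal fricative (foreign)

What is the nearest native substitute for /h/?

/ʔ/ is closest: manner differs (fricative→stop, +4), place distance 0 (glottal→glottal), same voicing; total 4. Next closest is /ʒ/ at distance 5.

ʔ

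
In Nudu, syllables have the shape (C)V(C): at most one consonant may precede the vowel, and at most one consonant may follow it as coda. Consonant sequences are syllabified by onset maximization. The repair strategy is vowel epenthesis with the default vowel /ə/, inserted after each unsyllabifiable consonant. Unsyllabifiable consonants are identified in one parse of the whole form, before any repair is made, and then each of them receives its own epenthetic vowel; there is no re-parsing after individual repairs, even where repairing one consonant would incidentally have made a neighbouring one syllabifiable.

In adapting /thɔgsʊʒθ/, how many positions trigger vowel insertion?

2

The unsyllabifiable consonants are /t/, /θ/; each receives one epenthetic vowel.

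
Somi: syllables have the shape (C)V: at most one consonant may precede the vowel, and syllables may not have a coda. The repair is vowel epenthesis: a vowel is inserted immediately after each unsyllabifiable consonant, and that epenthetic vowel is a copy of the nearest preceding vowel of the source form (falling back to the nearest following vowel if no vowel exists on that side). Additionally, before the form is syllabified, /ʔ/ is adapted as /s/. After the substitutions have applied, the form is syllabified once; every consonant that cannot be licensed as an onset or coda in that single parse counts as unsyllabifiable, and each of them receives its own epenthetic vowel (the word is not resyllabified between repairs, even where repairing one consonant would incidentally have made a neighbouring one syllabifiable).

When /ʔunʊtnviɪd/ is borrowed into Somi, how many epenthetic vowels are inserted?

3

After substitution the input is /sunʊtnviɪd/.
The unsyllabifiable consonants are /t/, /n/, /d/; each receives one epenthetic vowel.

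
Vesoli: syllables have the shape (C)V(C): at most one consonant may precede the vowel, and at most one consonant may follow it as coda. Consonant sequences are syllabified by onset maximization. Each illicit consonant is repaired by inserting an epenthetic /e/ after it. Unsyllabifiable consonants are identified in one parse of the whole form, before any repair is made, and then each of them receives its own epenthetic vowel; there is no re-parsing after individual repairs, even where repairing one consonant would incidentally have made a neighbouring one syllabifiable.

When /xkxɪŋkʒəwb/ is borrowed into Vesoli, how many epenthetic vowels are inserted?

4

The unsyllabifiable consonants are /x/, /k/, /k/, /b/; each receives one epenthetic vowel.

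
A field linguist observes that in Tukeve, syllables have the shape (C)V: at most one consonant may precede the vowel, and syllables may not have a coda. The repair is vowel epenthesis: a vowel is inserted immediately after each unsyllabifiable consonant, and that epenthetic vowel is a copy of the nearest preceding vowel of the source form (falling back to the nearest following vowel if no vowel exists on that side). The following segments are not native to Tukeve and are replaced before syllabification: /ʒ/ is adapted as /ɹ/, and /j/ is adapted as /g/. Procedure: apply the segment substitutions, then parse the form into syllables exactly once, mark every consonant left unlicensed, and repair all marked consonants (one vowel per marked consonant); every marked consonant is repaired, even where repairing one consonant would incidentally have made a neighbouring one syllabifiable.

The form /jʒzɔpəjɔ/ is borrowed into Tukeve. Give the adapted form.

gɔɹɔzɔpəgɔ

Substitution: /j/ → /g/, /ʒ/ → /ɹ/, giving /gɹzɔpəgɔ/.
Under (C)V, the unsyllabifiable consonants are /g/, /ɹ/ (no codas are permitted; onsets are limited to one consonant).
Each unlicensed consonant becomes the onset of a new syllable: /g/ → /gɔ/, /ɹ/ → /ɹɔ/.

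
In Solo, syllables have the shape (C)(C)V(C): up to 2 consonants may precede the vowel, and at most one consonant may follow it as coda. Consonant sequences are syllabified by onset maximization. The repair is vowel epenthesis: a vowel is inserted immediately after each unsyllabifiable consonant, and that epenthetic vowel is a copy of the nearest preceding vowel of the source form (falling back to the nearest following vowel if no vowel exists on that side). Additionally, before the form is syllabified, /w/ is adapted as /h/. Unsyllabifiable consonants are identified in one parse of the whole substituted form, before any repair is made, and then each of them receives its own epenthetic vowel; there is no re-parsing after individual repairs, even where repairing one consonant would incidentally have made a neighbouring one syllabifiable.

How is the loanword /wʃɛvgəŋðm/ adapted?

Substitution: /w/ → /h/, giving /hʃɛvgəŋðm/.
Syllabifying with onset maximization leaves /ð/, /m/ stranded (at most one coda consonant is licensed; onsets may contain at most 2 consonants).
Each unlicensed consonant becomes the onset of a new syllable: /ð/ → /ðə/, /m/ → /mə/.

hʃɛvgəŋðəmə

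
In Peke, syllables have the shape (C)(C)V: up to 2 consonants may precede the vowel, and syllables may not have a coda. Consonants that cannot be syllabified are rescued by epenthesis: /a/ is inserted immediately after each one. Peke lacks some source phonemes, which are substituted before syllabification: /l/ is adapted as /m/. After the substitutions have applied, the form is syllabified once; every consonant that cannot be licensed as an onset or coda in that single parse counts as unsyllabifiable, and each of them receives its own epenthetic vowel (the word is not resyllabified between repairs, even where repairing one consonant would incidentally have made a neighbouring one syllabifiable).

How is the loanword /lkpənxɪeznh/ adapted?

Substitution: /l/ → /m/, giving /mkpənxɪeznh/.
Under (C)(C)V, the unsyllabifiable consonants are /m/, /z/, /n/, /h/ (no codas are permitted; onsets may contain at most 2 consonants).
Each unlicensed consonant becomes the onset of a new syllable: /m/ → /ma/, /z/ → /za/, /n/ → /na/, /h/ → /ha/.

makpənxɪezanaha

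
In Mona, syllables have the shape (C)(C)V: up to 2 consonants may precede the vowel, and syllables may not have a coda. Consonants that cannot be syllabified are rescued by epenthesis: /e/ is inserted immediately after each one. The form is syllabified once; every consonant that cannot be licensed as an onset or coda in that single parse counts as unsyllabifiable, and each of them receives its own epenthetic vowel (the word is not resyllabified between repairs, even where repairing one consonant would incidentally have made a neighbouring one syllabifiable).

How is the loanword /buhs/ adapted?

Syllabifying with onset maximization leaves /h/, /s/ stranded (no codas are permitted; onsets may contain at most 2 consonants).
Epenthesis after each stranded consonant: /h/ → /he/, /s/ → /se/.

buhese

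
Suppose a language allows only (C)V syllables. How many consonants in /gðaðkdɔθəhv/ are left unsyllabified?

5

The consonants /g/, /ð/, /k/, /h/, /v/ cannot be parsed into a legal (C)V syllable (no codas are permitted; onsets are limited to one consonant).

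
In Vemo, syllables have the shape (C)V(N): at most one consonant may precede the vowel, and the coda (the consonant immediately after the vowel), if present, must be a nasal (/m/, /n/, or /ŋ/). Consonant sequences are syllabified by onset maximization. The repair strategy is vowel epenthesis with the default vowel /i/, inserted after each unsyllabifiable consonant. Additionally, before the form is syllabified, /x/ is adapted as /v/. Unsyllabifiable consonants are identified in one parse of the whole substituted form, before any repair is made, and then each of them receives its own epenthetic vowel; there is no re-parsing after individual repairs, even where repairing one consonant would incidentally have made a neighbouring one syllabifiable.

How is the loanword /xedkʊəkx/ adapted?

Substitution: /x/ → /v/, giving /vedkʊəkv/.
Under (C)V(N), the unsyllabifiable consonants are /d/, /k/, /v/ (only a nasal (/m/, /n/, or /ŋ/) is licensed in coda position; onsets are limited to one consonant).
Each unlicensed consonant becomes the onset of a new syllable: /d/ → /di/, /k/ → /ki/, /v/ → /vi/.

vedikʊəkivi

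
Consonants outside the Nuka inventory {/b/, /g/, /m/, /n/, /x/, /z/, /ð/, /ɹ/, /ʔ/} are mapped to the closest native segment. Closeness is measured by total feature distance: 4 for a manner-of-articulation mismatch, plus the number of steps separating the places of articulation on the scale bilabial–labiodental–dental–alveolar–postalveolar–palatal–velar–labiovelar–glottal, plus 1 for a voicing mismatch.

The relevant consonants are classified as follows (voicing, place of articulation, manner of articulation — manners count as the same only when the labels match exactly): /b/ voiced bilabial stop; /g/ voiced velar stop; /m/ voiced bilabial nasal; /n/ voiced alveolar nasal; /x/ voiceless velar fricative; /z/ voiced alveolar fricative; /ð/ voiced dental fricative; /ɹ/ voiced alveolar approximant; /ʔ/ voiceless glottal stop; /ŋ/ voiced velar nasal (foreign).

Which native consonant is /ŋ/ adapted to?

/n/ is closest: same manner (nasal), place distance 3 (velar→alveolar), same voicing; total 3. Next closest is /g/ at distance 4.

n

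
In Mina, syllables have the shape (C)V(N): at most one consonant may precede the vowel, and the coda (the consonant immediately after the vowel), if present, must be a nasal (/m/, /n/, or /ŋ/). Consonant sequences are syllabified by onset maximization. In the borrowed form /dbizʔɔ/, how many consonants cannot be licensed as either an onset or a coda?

Syllabifying with onset maximization leaves /d/, /z/ stranded (only a nasal (/m/, /n/, or /ŋ/) is licensed in coda position; onsets are limited to one consonant).

2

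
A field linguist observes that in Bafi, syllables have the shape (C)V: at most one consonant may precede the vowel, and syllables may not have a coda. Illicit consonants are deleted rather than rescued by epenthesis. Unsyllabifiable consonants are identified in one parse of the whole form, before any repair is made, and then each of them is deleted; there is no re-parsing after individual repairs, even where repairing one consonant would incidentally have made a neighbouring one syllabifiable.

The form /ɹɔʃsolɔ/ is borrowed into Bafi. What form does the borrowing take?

ɹɔsolɔ

Syllabifying with onset maximization leaves /ʃ/ stranded (no codas are permitted; onsets are limited to one consonant).
Deleting the stranded consonants removes /ʃ/.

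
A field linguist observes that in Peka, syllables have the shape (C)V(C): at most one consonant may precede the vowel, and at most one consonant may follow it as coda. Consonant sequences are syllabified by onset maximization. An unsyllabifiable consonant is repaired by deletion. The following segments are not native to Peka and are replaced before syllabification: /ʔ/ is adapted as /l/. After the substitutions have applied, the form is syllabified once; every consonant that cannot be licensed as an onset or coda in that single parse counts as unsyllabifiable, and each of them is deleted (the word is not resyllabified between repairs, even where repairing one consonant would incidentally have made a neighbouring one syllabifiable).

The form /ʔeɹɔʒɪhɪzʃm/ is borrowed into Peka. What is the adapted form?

leɹɔʒɪhɪz

Substitution: /ʔ/ → /l/, giving /leɹɔʒɪhɪzʃm/.
Syllabifying with onset maximization leaves /ʃ/, /m/ stranded (at most one coda consonant is licensed; onsets are limited to one consonant).
Each unlicensed consonant is deleted: /ʃ/, /m/.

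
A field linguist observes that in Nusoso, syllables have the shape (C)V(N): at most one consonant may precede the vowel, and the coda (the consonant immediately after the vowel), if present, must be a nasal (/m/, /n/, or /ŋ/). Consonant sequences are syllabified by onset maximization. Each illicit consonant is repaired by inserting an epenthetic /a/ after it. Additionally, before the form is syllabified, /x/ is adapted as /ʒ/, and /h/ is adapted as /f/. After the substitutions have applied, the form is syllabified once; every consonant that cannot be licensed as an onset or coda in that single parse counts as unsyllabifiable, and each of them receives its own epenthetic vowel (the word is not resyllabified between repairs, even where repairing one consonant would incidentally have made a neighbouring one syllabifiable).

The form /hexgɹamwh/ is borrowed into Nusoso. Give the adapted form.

feʒagaɹamwafa

Substitution: /h/ → /f/, /x/ → /ʒ/, giving /feʒgɹamwf/.
Under (C)V(N), the unsyllabifiable consonants are /ʒ/, /g/, /w/, /f/ (only a nasal (/m/, /n/, or /ŋ/) is licensed in coda position; onsets are limited to one consonant).
Each unlicensed consonant becomes the onset of a new syllable: /ʒ/ → /ʒa/, /g/ → /ga/, /w/ → /wa/, /f/ → /fa/.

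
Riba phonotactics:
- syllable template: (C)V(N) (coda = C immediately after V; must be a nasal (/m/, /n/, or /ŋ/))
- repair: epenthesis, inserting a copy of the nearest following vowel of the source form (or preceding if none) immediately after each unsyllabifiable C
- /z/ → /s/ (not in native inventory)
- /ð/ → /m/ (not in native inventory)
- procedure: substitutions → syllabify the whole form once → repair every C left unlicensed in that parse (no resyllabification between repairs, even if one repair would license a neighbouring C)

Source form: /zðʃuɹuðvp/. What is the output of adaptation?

sumuʃuɹumvupu

Substitution: /z/ → /s/, /ð/ → /m/, giving /smʃuɹumvp/.
Syllabifying with onset maximization leaves /s/, /m/, /v/, /p/ stranded (only a nasal (/m/, /n/, or /ŋ/) is licensed in coda position; onsets are limited to one consonant).
Epenthesis after each stranded consonant: /s/ → /su/, /m/ → /mu/, /v/ → /vu/, /p/ → /pu/.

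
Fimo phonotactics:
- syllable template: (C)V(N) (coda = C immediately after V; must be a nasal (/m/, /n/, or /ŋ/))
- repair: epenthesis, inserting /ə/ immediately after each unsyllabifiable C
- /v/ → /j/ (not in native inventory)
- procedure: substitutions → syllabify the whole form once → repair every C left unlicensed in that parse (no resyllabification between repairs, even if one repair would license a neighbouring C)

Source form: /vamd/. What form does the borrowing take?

jamdə

Substitution: /v/ → /j/, giving /jamd/.
The consonants /d/ cannot be parsed into a legal (C)V(N) syllable (only a nasal (/m/, /n/, or /ŋ/) is licensed in coda position; onsets are limited to one consonant).
Epenthesis after each stranded consonant: /d/ → /də/.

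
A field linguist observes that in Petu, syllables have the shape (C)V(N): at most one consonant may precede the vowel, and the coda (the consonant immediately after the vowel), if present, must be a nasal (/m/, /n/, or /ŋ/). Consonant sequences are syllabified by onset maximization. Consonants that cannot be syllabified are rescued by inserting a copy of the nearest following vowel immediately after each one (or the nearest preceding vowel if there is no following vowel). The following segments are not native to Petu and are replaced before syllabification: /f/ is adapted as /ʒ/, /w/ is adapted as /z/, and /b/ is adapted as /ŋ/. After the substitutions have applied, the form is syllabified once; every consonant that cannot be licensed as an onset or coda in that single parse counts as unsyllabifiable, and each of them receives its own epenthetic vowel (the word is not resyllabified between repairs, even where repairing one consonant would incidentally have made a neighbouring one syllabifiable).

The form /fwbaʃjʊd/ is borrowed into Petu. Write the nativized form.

ʒazaŋaʃʊjʊdʊ

Substitution: /f/ → /ʒ/, /w/ → /z/, /b/ → /ŋ/, giving /ʒzŋaʃjʊd/.
Under (C)V(N), the unsyllabifiable consonants are /ʒ/, /z/, /ʃ/, /d/ (only a nasal (/m/, /n/, or /ŋ/) is licensed in coda position; onsets are limited to one consonant).
Epenthesis after each stranded consonant: /ʒ/ → /ʒa/, /z/ → /za/, /ʃ/ → /ʃʊ/, /d/ → /dʊ/.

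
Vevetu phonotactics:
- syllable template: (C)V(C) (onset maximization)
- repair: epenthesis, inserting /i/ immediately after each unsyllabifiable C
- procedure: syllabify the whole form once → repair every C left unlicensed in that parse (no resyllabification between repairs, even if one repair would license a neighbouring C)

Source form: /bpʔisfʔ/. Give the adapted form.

Under (C)V(C), the unsyllabifiable consonants are /b/, /p/, /f/, /ʔ/ (at most one coda consonant is licensed; onsets are limited to one consonant).
Each unlicensed consonant becomes the onset of a new syllable: /b/ → /bi/, /p/ → /pi/, /f/ → /fi/, /ʔ/ → /ʔi/.

bipiʔisfiʔi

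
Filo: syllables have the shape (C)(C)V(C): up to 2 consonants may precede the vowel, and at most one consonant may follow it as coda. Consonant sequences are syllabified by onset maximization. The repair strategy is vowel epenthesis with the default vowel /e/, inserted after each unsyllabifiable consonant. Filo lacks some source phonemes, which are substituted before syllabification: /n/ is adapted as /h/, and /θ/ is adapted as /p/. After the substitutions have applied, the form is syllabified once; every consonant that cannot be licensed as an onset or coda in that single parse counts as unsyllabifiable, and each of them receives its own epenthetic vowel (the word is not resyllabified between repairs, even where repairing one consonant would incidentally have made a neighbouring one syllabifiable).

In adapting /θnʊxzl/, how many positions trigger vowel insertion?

2

After substitution the input is /phʊxzl/.
The unsyllabifiable consonants are /z/, /l/; each receives one epenthetic vowel.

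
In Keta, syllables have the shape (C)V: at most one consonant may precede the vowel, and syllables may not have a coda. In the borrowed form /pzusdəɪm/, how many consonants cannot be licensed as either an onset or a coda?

3

Under (C)V, the unsyllabifiable consonants are /p/, /s/, /m/ (no codas are permitted; onsets are limited to one consonant).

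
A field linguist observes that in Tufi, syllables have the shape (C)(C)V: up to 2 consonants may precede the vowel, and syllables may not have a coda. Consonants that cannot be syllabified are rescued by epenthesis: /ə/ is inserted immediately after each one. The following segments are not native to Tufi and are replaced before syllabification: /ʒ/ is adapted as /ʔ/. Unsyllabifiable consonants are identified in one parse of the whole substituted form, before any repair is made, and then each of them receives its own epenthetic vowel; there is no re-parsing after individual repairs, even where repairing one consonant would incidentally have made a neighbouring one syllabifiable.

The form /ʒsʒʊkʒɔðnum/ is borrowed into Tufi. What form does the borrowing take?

ʔəsʔʊkʔɔðnumə

Substitution: /ʒ/ → /ʔ/, giving /ʔsʔʊkʔɔðnum/.
Under (C)(C)V, the unsyllabifiable consonants are /ʔ/, /m/ (no codas are permitted; onsets may contain at most 2 consonants).
Inserting the epenthetic vowel yields /ʔ/ → /ʔə/, /m/ → /mə/.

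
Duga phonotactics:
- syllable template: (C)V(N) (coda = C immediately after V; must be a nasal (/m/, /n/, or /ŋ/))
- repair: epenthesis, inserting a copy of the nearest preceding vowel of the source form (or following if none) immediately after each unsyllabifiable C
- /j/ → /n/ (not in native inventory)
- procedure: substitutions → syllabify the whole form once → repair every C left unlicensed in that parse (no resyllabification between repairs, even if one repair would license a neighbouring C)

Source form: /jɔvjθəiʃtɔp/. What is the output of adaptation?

Substitution: /j/ → /n/, giving /nɔvnθəiʃtɔp/.
Under (C)V(N), the unsyllabifiable consonants are /v/, /n/, /ʃ/, /p/ (only a nasal (/m/, /n/, or /ŋ/) is licensed in coda position; onsets are limited to one consonant).
Inserting the epenthetic vowel yields /v/ → /vɔ/, /n/ → /nɔ/, /ʃ/ → /ʃi/, /p/ → /pɔ/.

nɔvɔnɔθəiʃitɔpɔ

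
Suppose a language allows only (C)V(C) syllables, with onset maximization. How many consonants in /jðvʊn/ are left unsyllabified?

Under (C)V(C), the unsyllabifiable consonants are /j/, /ð/ (at most one coda consonant is licensed; onsets are limited to one consonant).

2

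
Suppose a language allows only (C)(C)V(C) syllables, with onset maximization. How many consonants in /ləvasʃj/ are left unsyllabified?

Under (C)(C)V(C), the unsyllabifiable consonants are /ʃ/, /j/ (at most one coda consonant is licensed; onsets may contain at most 2 consonants).

2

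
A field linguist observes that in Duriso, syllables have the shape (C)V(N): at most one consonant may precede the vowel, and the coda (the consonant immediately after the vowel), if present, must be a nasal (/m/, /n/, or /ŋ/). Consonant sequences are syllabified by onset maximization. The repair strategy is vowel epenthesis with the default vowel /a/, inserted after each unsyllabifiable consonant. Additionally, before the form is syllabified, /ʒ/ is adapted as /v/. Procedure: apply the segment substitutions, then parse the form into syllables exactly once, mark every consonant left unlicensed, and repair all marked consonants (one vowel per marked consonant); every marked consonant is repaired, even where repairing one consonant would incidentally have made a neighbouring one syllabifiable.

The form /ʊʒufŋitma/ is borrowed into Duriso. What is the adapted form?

Substitution: /ʒ/ → /v/, giving /ʊvufŋitma/.
The consonants /f/, /t/ cannot be parsed into a legal (C)V(N) syllable (only a nasal (/m/, /n/, or /ŋ/) is licensed in coda position; onsets are limited to one consonant).
Each unlicensed consonant becomes the onset of a new syllable: /f/ → /fa/, /t/ → /ta/.

ʊvufaŋitama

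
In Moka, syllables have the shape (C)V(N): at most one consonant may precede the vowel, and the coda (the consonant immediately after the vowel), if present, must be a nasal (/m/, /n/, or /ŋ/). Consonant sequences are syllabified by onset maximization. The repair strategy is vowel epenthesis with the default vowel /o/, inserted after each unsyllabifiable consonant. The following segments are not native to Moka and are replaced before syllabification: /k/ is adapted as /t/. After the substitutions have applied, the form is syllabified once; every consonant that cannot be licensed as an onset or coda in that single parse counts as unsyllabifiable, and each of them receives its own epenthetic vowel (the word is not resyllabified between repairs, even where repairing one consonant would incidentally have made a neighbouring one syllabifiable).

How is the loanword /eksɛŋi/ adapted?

Substitution: /k/ → /t/, giving /etsɛŋi/.
Under (C)V(N), the unsyllabifiable consonants are /t/ (only a nasal (/m/, /n/, or /ŋ/) is licensed in coda position; onsets are limited to one consonant).
Each unlicensed consonant becomes the onset of a new syllable: /t/ → /to/.

etosɛŋi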